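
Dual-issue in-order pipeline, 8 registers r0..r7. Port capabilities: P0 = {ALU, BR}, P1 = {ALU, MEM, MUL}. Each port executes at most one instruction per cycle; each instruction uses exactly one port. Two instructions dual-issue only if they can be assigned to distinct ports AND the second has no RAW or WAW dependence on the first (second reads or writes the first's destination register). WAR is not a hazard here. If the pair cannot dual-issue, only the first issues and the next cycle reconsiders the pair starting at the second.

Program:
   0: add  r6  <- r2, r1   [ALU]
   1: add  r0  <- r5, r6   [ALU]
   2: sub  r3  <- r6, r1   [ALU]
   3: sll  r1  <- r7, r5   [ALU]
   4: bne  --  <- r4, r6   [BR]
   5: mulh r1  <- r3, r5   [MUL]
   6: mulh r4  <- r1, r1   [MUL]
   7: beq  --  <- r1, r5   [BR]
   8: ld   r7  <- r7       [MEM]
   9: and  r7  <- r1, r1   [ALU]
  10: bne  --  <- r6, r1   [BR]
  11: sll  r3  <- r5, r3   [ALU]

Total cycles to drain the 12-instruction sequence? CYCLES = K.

[0] i0  add.ALU  -- RAW r6
[1] i1,i2  add.ALU+sub.ALU  -- pair
[2] i3,i4  sll.ALU+bne.BR  -- pair
[3] i5  mulh.MUL  -- no-port MUL/MUL
[4] i6,i7  mulh.MUL+beq.BR  -- pair
[5] i8  ld.MEM  -- WAW r7
[6] i9,i10  and.ALU+bne.BR  -- pair
[7] i11  sll.ALU  -- tail

CYCLES = 8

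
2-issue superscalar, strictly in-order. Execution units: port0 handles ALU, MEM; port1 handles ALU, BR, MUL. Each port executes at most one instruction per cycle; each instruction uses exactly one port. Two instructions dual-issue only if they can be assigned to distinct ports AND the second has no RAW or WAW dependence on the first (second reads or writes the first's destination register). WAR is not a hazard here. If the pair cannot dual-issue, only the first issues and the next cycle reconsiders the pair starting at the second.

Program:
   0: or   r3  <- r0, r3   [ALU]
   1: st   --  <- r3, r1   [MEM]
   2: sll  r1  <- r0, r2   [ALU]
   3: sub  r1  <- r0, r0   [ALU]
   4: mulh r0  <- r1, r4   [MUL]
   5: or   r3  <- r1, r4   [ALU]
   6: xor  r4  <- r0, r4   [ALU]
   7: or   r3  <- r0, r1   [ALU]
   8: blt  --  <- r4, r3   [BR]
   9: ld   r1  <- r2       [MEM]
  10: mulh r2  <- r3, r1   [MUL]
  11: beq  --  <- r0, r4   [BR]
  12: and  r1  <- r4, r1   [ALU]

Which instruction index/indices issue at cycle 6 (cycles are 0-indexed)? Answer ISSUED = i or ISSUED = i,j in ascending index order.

ISSUED = 10

  cy0 -> i0 (or) RAW r3
  cy1 -> i1+i2 (st+sll) 2-wide
  cy2 -> i3 (sub) RAW r1
  cy3 -> i4+i5 (mulh+or) 2-wide
  cy4 -> i6+i7 (xor+or) 2-wide
  cy5 -> i8+i9 (blt+ld) 2-wide
  cy6 -> i10 (mulh) no-port MUL/BR
  cy7 -> i11+i12 (beq+and) 2-wide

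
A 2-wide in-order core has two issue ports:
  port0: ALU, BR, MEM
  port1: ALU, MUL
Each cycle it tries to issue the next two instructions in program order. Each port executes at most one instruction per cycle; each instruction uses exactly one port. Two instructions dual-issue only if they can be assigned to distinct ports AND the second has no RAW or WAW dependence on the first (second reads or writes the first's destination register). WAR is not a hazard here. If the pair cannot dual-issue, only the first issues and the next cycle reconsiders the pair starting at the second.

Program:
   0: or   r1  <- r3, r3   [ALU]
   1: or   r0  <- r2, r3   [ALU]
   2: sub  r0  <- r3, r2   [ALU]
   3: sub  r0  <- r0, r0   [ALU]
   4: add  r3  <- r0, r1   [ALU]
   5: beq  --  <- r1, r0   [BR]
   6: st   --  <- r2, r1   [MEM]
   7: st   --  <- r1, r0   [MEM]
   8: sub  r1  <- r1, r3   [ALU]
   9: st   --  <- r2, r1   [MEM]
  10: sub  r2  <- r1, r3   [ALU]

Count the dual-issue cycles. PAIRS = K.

t=0 i0,i1:or.ALU or.ALU ; dual
t=1 i2:sub.ALU ; RAW+WAW r0
t=2 i3:sub.ALU ; RAW r0
t=3 i4,i5:add.ALU beq.BR ; dual
t=4 i6:st.MEM ; no-port MEM/MEM
t=5 i7,i8:st.MEM sub.ALU ; dual
t=6 i9,i10:st.MEM sub.ALU ; dual

PAIRS = 4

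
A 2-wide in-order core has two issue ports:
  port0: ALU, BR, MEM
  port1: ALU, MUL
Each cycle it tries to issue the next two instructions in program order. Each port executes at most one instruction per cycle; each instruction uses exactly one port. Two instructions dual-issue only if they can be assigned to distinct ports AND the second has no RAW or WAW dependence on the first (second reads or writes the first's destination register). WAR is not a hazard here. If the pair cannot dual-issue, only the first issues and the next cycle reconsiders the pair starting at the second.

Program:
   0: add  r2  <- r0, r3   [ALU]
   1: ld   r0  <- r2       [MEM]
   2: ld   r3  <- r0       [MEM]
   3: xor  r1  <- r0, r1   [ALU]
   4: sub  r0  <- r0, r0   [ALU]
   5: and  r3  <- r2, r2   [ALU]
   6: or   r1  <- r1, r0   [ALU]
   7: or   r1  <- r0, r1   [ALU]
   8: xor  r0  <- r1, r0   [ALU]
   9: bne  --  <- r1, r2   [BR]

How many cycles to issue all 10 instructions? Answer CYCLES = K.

0. add @i0  | RAW r2
1. ld @i1  | no-port MEM/MEM
2. ld;xor @i2&i3  | pair
3. sub;and @i4&i5  | pair
4. or @i6  | RAW+WAW r1
5. or @i7  | RAW r1
6. xor;bne @i8&i9  | pair

CYCLES = 7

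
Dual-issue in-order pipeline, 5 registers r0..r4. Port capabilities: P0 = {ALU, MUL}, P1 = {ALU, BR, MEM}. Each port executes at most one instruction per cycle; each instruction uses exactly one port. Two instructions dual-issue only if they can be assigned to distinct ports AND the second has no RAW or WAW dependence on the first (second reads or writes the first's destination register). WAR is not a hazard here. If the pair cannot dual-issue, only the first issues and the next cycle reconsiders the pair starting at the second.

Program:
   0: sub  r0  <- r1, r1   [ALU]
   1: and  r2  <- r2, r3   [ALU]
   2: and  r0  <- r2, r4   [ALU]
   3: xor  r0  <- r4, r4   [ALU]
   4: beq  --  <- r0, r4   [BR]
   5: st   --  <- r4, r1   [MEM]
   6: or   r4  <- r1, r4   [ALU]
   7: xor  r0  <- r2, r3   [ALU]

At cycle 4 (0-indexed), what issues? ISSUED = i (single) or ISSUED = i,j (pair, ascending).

t=0 i0/i1:sub.ALU and.ALU ; pair
t=1 i2:and.ALU ; WAW r0
t=2 i3:xor.ALU ; RAW r0
t=3 i4:beq.BR ; no-port BR/MEM
t=4 i5/i6:st.MEM or.ALU ; pair
t=5 i7:xor.ALU ; tail

ISSUED = 5,6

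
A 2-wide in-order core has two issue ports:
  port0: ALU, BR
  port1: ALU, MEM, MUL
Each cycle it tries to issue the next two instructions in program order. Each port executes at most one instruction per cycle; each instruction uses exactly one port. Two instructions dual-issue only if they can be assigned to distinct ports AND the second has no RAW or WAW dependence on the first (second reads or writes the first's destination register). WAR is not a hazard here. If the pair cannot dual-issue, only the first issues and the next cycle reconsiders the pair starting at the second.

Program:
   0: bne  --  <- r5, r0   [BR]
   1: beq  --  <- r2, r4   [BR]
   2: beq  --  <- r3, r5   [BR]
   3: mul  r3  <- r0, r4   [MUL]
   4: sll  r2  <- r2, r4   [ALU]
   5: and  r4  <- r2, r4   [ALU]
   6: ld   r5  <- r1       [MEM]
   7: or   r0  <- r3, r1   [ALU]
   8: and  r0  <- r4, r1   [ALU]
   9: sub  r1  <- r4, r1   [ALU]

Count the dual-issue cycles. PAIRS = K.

t=0 i0:bne.BR ; no-port BR/BR
t=1 i1:beq.BR ; no-port BR/BR
t=2 i2+i3:beq.BR+mul.MUL ; 2-wide
t=3 i4:sll.ALU ; RAW r2
t=4 i5+i6:and.ALU+ld.MEM ; 2-wide
t=5 i7:or.ALU ; WAW r0
t=6 i8+i9:and.ALU+sub.ALU ; 2-wide

PAIRS = 3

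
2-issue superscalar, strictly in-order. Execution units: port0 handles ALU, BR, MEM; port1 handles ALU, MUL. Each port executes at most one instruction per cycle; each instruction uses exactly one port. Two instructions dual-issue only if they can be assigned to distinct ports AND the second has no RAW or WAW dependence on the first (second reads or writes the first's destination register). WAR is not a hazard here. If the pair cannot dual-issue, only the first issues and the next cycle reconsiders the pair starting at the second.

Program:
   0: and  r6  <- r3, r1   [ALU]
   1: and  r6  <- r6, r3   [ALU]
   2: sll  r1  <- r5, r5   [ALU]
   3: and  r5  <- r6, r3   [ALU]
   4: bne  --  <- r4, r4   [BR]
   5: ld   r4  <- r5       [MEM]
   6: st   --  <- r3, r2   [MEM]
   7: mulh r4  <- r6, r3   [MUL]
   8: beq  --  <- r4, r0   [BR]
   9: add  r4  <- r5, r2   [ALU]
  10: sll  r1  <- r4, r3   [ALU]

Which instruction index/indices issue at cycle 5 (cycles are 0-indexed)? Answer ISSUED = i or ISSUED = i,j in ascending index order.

#0 head=0: and.ALU i0 RAW+WAW r6
#1 head=1: and.ALU sll.ALU i1&i2 2-wide
#2 head=3: and.ALU bne.BR i3&i4 2-wide
#3 head=5: ld.MEM i5 no-port MEM/MEM
#4 head=6: st.MEM mulh.MUL i6&i7 2-wide
#5 head=8: beq.BR add.ALU i8&i9 2-wide
#6 head=10: sll.ALU i10 tail

ISSUED = 8,9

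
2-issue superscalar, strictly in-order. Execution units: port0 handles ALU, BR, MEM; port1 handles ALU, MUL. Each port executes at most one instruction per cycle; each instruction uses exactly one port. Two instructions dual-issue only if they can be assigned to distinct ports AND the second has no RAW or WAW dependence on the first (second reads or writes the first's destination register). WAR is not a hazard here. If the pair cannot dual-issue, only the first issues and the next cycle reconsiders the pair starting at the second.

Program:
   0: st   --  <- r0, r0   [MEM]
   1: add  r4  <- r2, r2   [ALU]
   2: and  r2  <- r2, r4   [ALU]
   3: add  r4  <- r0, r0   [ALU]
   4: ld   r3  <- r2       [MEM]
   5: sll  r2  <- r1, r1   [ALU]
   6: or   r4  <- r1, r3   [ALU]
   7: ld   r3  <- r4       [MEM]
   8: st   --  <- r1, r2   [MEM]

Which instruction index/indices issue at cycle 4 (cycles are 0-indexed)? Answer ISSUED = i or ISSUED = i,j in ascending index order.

  cy0 -> i0+i1 (st add) dual
  cy1 -> i2+i3 (and add) dual
  cy2 -> i4+i5 (ld sll) dual
  cy3 -> i6 (or) RAW r4
  cy4 -> i7 (ld) no-port MEM/MEM
  cy5 -> i8 (st) tail

ISSUED = 7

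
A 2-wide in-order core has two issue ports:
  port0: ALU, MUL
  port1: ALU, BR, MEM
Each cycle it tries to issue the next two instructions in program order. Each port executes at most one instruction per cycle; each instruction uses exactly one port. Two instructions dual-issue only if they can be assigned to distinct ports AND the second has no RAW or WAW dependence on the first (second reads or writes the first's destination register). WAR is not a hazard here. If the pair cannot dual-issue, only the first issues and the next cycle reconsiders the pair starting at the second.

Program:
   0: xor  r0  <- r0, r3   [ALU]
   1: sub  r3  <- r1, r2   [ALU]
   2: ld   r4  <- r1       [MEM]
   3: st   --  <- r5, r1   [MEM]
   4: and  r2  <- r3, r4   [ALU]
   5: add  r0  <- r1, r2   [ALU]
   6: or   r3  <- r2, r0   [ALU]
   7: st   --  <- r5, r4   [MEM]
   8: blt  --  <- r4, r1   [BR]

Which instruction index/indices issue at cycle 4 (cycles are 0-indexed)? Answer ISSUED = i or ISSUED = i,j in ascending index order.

0. xor/sub @i0&i1  | dual
1. ld @i2  | no-port MEM/MEM
2. st/and @i3&i4  | dual
3. add @i5  | RAW r0
4. or/st @i6&i7  | dual
5. blt @i8  | tail

ISSUED = 6,7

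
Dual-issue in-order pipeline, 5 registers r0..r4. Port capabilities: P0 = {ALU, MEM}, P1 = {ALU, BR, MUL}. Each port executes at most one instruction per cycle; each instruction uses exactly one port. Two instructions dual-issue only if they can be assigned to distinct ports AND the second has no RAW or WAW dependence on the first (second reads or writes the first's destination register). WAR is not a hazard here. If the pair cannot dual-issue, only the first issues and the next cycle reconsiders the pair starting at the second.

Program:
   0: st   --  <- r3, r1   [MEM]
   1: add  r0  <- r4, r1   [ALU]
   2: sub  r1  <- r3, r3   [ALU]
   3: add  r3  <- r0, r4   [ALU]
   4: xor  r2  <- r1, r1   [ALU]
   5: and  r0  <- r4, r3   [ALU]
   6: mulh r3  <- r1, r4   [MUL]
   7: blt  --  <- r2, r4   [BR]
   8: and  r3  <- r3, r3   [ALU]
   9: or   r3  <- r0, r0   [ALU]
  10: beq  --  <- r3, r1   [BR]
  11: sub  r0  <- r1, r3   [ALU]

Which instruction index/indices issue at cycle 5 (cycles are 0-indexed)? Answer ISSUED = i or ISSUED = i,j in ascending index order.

#0 head=0: st;add i0&i1 pair
#1 head=2: sub;add i2&i3 pair
#2 head=4: xor;and i4&i5 pair
#3 head=6: mulh i6 no-port MUL/BR
#4 head=7: blt;and i7&i8 pair
#5 head=9: or i9 RAW r3
#6 head=10: beq;sub i10&i11 pair

ISSUED = 9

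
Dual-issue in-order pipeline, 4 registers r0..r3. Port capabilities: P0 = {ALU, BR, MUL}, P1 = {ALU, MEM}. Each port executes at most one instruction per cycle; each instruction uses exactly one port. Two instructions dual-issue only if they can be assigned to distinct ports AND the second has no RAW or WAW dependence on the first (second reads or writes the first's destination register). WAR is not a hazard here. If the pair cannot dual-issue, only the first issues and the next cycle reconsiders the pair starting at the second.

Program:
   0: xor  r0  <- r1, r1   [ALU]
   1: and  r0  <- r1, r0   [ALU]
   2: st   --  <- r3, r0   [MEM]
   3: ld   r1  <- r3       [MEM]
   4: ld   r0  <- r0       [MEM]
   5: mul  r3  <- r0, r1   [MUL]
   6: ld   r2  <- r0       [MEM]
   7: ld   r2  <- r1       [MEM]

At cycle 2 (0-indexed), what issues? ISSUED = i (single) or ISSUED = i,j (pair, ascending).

ISSUED = 2

#0 head=0: xor.ALU i0 RAW+WAW r0
#1 head=1: and.ALU i1 RAW r0
#2 head=2: st.MEM i2 no-port MEM/MEM
#3 head=3: ld.MEM i3 no-port MEM/MEM
#4 head=4: ld.MEM i4 RAW r0
#5 head=5: mul.MUL ld.MEM i5/i6 2-wide
#6 head=7: ld.MEM i7 tail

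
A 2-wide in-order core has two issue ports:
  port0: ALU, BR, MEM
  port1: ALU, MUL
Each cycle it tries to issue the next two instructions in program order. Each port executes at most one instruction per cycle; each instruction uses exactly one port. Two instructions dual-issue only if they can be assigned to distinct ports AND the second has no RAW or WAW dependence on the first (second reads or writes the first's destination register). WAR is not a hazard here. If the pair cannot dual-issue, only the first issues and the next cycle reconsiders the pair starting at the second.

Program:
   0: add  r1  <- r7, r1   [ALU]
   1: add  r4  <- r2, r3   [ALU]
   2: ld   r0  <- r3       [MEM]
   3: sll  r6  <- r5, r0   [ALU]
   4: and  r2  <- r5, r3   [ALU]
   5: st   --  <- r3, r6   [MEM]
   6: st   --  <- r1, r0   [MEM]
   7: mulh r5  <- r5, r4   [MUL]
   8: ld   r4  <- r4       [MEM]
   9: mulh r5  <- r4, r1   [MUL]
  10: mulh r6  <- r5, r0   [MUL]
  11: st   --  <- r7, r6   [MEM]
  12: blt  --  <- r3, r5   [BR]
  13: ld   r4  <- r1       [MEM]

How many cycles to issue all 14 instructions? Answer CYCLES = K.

CYCLES = 11

t=0 i0&i1:add.ALU/add.ALU ; 2-wide
t=1 i2:ld.MEM ; RAW r0
t=2 i3&i4:sll.ALU/and.ALU ; 2-wide
t=3 i5:st.MEM ; no-port MEM/MEM
t=4 i6&i7:st.MEM/mulh.MUL ; 2-wide
t=5 i8:ld.MEM ; RAW r4
t=6 i9:mulh.MUL ; no-port MUL/MUL
t=7 i10:mulh.MUL ; RAW r6
t=8 i11:st.MEM ; no-port MEM/BR
t=9 i12:blt.BR ; no-port BR/MEM
t=10 i13:ld.MEM ; tail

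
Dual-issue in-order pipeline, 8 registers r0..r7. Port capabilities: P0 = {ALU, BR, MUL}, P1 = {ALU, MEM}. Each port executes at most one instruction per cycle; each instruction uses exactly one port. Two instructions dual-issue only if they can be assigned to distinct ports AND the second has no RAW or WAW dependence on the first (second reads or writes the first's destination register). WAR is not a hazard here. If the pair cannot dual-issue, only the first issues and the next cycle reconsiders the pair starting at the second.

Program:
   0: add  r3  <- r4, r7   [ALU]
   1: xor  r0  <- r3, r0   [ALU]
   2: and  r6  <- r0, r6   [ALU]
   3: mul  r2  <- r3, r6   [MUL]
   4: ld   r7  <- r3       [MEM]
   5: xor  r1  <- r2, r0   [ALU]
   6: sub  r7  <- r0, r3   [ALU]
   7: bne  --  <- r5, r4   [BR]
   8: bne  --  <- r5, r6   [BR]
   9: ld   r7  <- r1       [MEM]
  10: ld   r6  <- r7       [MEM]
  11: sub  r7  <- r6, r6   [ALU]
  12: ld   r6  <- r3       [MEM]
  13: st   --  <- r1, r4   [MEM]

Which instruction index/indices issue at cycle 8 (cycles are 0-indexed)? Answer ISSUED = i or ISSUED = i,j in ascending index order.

ISSUED = 11,12

c0: i0 add  RAW r3
c1: i1 xor  RAW r0
c2: i2 and  RAW r6
c3: i3,i4 mul+ld  dual
c4: i5,i6 xor+sub  dual
c5: i7 bne  no-port BR/BR
c6: i8,i9 bne+ld  dual
c7: i10 ld  RAW r6
c8: i11,i12 sub+ld  dual
c9: i13 st  tail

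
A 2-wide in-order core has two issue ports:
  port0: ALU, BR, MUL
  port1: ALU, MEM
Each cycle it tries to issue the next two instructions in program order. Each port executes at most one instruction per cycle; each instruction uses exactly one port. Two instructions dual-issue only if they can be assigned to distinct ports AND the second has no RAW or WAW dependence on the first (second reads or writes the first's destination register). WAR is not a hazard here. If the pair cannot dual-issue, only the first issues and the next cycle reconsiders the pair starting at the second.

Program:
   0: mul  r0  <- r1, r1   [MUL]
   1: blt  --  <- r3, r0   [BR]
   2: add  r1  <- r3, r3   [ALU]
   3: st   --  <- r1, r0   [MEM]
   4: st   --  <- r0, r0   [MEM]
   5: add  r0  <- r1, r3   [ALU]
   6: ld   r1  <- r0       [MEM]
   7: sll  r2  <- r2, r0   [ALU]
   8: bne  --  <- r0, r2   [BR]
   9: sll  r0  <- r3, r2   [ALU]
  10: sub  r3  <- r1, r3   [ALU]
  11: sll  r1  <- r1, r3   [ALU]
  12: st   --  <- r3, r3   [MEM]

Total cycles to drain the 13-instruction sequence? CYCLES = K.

CYCLES = 8

0. mul.MUL @i0  | no-port MUL/BR
1. blt.BR/add.ALU @i1,i2  | 2-wide
2. st.MEM @i3  | no-port MEM/MEM
3. st.MEM/add.ALU @i4,i5  | 2-wide
4. ld.MEM/sll.ALU @i6,i7  | 2-wide
5. bne.BR/sll.ALU @i8,i9  | 2-wide
6. sub.ALU @i10  | RAW r3
7. sll.ALU/st.MEM @i11,i12  | 2-wide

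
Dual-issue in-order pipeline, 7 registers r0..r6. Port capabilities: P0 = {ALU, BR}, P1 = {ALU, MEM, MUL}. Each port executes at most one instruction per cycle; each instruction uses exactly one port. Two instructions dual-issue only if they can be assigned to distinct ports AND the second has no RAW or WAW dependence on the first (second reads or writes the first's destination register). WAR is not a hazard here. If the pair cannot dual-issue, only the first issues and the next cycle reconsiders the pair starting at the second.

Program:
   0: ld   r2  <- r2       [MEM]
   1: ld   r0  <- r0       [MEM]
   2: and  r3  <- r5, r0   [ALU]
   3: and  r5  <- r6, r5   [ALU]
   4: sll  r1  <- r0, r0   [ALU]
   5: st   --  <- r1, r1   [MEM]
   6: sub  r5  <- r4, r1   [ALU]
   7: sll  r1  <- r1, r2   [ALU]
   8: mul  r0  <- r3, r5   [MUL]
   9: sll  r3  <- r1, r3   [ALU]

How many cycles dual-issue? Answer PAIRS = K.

PAIRS = 3

[0] i0  ld.MEM  -- no-port MEM/MEM
[1] i1  ld.MEM  -- RAW r0
[2] i2,i3  and.ALU and.ALU  -- 2-wide
[3] i4  sll.ALU  -- RAW r1
[4] i5,i6  st.MEM sub.ALU  -- 2-wide
[5] i7,i8  sll.ALU mul.MUL  -- 2-wide
[6] i9  sll.ALU  -- tail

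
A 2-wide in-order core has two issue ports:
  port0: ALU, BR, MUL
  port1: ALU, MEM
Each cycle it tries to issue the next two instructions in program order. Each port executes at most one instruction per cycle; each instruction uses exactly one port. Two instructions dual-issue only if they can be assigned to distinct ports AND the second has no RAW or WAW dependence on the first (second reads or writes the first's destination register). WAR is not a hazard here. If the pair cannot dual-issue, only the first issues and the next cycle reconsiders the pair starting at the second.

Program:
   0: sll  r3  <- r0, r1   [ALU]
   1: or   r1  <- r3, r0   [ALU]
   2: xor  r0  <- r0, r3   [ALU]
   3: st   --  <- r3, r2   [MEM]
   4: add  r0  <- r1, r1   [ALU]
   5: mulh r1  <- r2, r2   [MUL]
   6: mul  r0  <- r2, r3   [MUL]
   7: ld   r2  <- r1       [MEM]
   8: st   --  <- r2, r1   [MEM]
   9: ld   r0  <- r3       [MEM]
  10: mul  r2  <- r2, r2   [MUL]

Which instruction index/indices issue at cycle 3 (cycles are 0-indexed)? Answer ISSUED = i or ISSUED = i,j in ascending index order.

ISSUED = 5

t=0 i0:sll.ALU ; RAW r3
t=1 i1,i2:or.ALU;xor.ALU ; pair
t=2 i3,i4:st.MEM;add.ALU ; pair
t=3 i5:mulh.MUL ; no-port MUL/MUL
t=4 i6,i7:mul.MUL;ld.MEM ; pair
t=5 i8:st.MEM ; no-port MEM/MEM
t=6 i9,i10:ld.MEM;mul.MUL ; pair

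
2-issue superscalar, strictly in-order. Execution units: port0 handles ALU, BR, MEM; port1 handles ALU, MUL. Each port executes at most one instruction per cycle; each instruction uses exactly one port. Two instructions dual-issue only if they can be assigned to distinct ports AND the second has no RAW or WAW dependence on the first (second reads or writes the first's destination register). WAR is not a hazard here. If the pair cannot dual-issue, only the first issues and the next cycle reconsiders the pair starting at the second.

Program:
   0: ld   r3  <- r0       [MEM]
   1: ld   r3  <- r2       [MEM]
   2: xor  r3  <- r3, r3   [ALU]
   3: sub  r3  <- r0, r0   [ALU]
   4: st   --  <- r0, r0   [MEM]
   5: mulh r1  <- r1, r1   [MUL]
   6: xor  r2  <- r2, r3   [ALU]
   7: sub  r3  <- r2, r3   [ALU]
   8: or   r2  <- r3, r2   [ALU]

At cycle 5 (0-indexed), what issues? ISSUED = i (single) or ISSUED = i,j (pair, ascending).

[0] i0  ld.MEM  -- no-port MEM/MEM
[1] i1  ld.MEM  -- RAW+WAW r3
[2] i2  xor.ALU  -- WAW r3
[3] i3,i4  sub.ALU+st.MEM  -- pair
[4] i5,i6  mulh.MUL+xor.ALU  -- pair
[5] i7  sub.ALU  -- RAW r3
[6] i8  or.ALU  -- tail

ISSUED = 7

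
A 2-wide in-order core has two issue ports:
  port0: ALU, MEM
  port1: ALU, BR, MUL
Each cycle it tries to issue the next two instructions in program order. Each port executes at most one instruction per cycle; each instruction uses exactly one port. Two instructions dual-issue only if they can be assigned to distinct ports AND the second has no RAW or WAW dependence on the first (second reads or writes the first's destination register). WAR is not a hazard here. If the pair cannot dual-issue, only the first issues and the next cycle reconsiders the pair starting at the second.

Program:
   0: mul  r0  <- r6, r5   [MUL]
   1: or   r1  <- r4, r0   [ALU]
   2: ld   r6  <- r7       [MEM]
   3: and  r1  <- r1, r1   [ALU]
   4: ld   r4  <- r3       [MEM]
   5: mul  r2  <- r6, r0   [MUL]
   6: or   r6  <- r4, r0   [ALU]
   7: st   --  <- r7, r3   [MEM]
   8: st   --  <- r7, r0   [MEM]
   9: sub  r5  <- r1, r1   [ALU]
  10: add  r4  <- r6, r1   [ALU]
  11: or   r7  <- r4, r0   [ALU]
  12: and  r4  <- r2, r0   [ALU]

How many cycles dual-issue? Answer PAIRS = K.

PAIRS = 5

c0: i0 mul  RAW r0
c1: i1&i2 or ld  2-wide
c2: i3&i4 and ld  2-wide
c3: i5&i6 mul or  2-wide
c4: i7 st  no-port MEM/MEM
c5: i8&i9 st sub  2-wide
c6: i10 add  RAW r4
c7: i11&i12 or and  2-wide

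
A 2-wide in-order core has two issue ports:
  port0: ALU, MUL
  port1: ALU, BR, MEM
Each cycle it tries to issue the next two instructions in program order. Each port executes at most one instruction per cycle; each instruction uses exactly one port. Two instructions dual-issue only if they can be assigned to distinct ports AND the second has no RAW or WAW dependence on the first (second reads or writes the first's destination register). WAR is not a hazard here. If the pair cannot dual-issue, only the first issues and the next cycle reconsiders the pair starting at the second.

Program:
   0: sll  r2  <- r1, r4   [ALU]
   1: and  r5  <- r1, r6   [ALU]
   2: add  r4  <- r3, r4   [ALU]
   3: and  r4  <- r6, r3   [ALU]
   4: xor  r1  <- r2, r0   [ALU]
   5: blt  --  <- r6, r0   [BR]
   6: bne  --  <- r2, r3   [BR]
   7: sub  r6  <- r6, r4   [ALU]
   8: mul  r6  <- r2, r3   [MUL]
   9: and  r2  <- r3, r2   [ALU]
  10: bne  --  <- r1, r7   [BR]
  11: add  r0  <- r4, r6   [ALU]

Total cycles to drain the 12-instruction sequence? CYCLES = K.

CYCLES = 7

c0: i0+i1 sll.ALU+and.ALU  pair
c1: i2 add.ALU  WAW r4
c2: i3+i4 and.ALU+xor.ALU  pair
c3: i5 blt.BR  no-port BR/BR
c4: i6+i7 bne.BR+sub.ALU  pair
c5: i8+i9 mul.MUL+and.ALU  pair
c6: i10+i11 bne.BR+add.ALU  pair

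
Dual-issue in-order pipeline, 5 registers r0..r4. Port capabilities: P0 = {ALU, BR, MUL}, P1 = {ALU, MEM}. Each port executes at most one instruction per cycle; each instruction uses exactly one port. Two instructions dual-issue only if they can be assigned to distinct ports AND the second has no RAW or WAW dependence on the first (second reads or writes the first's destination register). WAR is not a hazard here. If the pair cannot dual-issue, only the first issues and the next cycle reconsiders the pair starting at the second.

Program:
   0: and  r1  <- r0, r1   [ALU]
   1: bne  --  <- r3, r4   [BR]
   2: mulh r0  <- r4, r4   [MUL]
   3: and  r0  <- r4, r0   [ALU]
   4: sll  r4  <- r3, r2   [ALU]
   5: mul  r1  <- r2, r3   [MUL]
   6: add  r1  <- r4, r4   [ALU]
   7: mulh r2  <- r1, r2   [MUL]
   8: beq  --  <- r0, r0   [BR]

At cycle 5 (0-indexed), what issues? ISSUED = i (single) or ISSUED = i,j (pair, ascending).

#0 head=0: and;bne i0+i1 dual
#1 head=2: mulh i2 RAW+WAW r0
#2 head=3: and;sll i3+i4 dual
#3 head=5: mul i5 WAW r1
#4 head=6: add i6 RAW r1
#5 head=7: mulh i7 no-port MUL/BR
#6 head=8: beq i8 tail

ISSUED = 7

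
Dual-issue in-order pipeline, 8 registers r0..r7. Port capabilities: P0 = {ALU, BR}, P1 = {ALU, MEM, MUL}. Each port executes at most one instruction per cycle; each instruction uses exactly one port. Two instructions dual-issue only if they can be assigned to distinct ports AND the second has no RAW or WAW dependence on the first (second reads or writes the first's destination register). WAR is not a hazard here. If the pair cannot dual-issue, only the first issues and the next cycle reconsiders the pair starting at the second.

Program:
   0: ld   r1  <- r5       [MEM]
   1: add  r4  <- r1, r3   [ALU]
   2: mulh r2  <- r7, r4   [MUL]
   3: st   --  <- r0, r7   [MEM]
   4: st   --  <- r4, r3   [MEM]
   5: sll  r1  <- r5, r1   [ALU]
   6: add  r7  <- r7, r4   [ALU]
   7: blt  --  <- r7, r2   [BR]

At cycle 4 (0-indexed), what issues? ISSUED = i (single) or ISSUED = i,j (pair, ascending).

ISSUED = 4,5

  cy0 -> i0 (ld.MEM) RAW r1
  cy1 -> i1 (add.ALU) RAW r4
  cy2 -> i2 (mulh.MUL) no-port MUL/MEM
  cy3 -> i3 (st.MEM) no-port MEM/MEM
  cy4 -> i4&i5 (st.MEM sll.ALU) 2-wide
  cy5 -> i6 (add.ALU) RAW r7
  cy6 -> i7 (blt.BR) tail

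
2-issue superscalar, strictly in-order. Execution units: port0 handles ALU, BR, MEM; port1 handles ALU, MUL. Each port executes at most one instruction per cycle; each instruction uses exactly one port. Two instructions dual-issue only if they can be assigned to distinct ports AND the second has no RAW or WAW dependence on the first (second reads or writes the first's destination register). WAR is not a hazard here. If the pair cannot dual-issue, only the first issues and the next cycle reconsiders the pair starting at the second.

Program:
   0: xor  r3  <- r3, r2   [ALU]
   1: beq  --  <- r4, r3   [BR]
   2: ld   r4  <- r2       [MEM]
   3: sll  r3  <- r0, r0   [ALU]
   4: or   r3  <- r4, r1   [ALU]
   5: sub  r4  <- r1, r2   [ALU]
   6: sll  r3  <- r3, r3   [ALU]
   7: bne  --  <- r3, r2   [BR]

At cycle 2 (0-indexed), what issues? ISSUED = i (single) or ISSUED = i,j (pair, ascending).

c0: i0 xor  RAW r3
c1: i1 beq  no-port BR/MEM
c2: i2/i3 ld sll  dual
c3: i4/i5 or sub  dual
c4: i6 sll  RAW r3
c5: i7 bne  tail

ISSUED = 2,3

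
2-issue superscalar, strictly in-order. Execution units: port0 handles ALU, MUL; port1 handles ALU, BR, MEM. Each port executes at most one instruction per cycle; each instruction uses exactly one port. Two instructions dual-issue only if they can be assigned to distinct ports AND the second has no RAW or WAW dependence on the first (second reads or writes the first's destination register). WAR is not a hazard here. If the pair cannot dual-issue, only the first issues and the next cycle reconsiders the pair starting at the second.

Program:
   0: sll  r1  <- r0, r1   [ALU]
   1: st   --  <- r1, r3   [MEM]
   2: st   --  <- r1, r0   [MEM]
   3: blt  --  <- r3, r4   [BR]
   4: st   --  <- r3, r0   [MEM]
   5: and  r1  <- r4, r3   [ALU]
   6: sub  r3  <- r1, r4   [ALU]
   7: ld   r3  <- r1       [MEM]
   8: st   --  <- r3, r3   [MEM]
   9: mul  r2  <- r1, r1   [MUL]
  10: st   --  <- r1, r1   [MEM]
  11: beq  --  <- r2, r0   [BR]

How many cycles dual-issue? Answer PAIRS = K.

c0: i0 sll.ALU  RAW r1
c1: i1 st.MEM  no-port MEM/MEM
c2: i2 st.MEM  no-port MEM/BR
c3: i3 blt.BR  no-port BR/MEM
c4: i4&i5 st.MEM and.ALU  2-wide
c5: i6 sub.ALU  WAW r3
c6: i7 ld.MEM  no-port MEM/MEM
c7: i8&i9 st.MEM mul.MUL  2-wide
c8: i10 st.MEM  no-port MEM/BR
c9: i11 beq.BR  tail

PAIRS = 2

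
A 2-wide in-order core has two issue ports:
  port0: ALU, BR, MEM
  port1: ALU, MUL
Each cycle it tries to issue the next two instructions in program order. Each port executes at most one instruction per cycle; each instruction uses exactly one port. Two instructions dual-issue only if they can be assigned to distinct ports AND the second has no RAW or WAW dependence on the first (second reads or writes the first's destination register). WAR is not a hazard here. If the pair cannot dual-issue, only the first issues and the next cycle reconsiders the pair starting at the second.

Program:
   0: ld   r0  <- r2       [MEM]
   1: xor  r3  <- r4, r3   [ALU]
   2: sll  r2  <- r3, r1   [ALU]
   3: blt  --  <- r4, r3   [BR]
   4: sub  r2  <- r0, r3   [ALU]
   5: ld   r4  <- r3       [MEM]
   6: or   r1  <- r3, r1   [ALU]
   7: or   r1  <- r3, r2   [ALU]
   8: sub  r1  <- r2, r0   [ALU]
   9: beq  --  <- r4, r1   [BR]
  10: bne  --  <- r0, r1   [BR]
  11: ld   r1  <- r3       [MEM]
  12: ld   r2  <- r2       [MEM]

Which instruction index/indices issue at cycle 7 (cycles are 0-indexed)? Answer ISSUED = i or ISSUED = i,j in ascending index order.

[0] i0+i1  ld/xor  -- 2-wide
[1] i2+i3  sll/blt  -- 2-wide
[2] i4+i5  sub/ld  -- 2-wide
[3] i6  or  -- WAW r1
[4] i7  or  -- WAW r1
[5] i8  sub  -- RAW r1
[6] i9  beq  -- no-port BR/BR
[7] i10  bne  -- no-port BR/MEM
[8] i11  ld  -- no-port MEM/MEM
[9] i12  ld  -- tail

ISSUED = 10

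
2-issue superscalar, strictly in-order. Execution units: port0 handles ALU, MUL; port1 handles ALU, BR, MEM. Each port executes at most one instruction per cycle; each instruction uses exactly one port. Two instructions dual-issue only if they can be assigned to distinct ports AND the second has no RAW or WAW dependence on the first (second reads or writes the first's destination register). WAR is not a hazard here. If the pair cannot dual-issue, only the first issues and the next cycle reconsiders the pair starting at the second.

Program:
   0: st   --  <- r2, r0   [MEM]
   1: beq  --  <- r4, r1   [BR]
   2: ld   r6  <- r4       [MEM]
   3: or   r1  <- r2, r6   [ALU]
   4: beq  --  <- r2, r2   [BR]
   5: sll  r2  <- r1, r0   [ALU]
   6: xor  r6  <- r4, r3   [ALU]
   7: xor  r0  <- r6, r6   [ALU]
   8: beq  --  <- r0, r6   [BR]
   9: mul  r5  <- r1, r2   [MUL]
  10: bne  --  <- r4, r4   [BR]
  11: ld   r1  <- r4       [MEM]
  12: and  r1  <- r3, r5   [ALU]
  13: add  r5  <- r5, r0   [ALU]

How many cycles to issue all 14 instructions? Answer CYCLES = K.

CYCLES = 10

#0 head=0: st i0 no-port MEM/BR
#1 head=1: beq i1 no-port BR/MEM
#2 head=2: ld i2 RAW r6
#3 head=3: or+beq i3&i4 dual
#4 head=5: sll+xor i5&i6 dual
#5 head=7: xor i7 RAW r0
#6 head=8: beq+mul i8&i9 dual
#7 head=10: bne i10 no-port BR/MEM
#8 head=11: ld i11 WAW r1
#9 head=12: and+add i12&i13 dual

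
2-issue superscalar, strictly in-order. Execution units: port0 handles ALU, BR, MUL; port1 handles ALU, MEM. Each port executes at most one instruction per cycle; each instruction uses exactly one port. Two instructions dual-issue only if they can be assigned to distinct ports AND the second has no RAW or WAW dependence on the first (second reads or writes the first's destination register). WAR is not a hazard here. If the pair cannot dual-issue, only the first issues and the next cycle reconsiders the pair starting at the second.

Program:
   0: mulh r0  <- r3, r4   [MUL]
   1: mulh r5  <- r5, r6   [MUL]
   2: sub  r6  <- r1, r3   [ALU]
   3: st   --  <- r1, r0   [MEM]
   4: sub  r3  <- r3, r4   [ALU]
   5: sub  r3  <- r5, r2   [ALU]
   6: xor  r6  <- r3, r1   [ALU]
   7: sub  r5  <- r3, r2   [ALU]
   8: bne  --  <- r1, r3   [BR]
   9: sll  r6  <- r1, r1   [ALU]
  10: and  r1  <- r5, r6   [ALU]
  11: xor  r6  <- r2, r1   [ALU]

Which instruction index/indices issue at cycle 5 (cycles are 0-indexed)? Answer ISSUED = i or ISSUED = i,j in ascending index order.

ISSUED = 8,9

t=0 i0:mulh.MUL ; no-port MUL/MUL
t=1 i1,i2:mulh.MUL sub.ALU ; pair
t=2 i3,i4:st.MEM sub.ALU ; pair
t=3 i5:sub.ALU ; RAW r3
t=4 i6,i7:xor.ALU sub.ALU ; pair
t=5 i8,i9:bne.BR sll.ALU ; pair
t=6 i10:and.ALU ; RAW r1
t=7 i11:xor.ALU ; tail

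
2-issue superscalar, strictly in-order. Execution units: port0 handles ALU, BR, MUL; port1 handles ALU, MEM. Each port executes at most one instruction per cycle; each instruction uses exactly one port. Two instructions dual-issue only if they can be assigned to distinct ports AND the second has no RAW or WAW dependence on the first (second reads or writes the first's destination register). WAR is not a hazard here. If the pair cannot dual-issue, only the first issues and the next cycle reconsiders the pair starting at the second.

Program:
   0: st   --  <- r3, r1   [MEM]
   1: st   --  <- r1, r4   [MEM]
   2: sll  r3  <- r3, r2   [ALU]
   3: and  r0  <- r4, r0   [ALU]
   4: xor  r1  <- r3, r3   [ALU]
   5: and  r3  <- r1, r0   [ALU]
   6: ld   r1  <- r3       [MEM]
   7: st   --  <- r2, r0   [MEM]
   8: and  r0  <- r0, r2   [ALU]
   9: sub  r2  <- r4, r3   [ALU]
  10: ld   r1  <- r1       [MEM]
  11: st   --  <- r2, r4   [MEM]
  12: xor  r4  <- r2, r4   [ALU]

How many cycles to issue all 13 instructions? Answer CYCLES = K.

[0] i0  st  -- no-port MEM/MEM
[1] i1/i2  st sll  -- pair
[2] i3/i4  and xor  -- pair
[3] i5  and  -- RAW r3
[4] i6  ld  -- no-port MEM/MEM
[5] i7/i8  st and  -- pair
[6] i9/i10  sub ld  -- pair
[7] i11/i12  st xor  -- pair

CYCLES = 8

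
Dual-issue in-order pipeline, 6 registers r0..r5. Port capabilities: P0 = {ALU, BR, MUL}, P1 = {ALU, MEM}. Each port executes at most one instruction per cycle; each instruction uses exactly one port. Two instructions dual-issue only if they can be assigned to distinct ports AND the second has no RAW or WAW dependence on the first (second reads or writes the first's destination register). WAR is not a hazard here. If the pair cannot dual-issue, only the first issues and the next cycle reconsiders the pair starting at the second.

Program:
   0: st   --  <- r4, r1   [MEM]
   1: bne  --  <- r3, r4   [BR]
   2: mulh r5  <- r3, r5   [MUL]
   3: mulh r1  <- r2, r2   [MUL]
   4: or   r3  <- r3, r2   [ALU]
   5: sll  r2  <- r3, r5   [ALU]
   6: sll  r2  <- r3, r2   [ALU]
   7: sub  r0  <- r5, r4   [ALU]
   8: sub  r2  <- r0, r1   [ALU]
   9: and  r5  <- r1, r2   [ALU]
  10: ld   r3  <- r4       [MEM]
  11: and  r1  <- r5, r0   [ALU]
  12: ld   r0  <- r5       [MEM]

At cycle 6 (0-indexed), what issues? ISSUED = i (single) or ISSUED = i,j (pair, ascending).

ISSUED = 9,10

#0 head=0: st;bne i0+i1 dual
#1 head=2: mulh i2 no-port MUL/MUL
#2 head=3: mulh;or i3+i4 dual
#3 head=5: sll i5 RAW+WAW r2
#4 head=6: sll;sub i6+i7 dual
#5 head=8: sub i8 RAW r2
#6 head=9: and;ld i9+i10 dual
#7 head=11: and;ld i11+i12 dual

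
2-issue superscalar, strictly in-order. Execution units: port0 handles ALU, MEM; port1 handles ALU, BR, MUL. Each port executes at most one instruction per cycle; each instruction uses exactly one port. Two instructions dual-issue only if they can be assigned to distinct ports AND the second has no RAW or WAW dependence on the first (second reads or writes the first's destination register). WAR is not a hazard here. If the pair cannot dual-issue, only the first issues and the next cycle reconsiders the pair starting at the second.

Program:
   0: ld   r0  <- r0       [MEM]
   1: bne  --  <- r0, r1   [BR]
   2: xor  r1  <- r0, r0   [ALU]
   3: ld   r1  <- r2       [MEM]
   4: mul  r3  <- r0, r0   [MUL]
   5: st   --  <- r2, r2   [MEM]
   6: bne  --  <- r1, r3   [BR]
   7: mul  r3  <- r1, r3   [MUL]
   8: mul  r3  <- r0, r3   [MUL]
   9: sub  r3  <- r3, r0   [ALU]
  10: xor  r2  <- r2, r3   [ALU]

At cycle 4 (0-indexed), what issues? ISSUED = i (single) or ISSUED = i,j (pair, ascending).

t=0 i0:ld.MEM ; RAW r0
t=1 i1&i2:bne.BR/xor.ALU ; pair
t=2 i3&i4:ld.MEM/mul.MUL ; pair
t=3 i5&i6:st.MEM/bne.BR ; pair
t=4 i7:mul.MUL ; no-port MUL/MUL
t=5 i8:mul.MUL ; RAW+WAW r3
t=6 i9:sub.ALU ; RAW r3
t=7 i10:xor.ALU ; tail

ISSUED = 7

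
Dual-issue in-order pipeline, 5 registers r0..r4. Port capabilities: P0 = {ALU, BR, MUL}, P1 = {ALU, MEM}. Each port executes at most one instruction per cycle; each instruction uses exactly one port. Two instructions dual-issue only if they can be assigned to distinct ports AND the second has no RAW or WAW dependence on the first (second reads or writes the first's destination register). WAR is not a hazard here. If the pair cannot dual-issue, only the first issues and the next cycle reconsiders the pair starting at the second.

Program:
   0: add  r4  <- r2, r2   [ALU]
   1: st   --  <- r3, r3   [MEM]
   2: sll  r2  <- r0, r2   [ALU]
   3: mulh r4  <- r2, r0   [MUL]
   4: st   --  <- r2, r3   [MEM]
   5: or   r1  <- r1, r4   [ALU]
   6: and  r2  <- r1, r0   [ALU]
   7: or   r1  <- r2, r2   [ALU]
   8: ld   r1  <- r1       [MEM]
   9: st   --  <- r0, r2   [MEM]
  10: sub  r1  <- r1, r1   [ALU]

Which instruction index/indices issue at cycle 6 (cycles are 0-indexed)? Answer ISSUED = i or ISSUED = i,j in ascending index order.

ISSUED = 8

c0: i0/i1 add.ALU;st.MEM  2-wide
c1: i2 sll.ALU  RAW r2
c2: i3/i4 mulh.MUL;st.MEM  2-wide
c3: i5 or.ALU  RAW r1
c4: i6 and.ALU  RAW r2
c5: i7 or.ALU  RAW+WAW r1
c6: i8 ld.MEM  no-port MEM/MEM
c7: i9/i10 st.MEM;sub.ALU  2-wide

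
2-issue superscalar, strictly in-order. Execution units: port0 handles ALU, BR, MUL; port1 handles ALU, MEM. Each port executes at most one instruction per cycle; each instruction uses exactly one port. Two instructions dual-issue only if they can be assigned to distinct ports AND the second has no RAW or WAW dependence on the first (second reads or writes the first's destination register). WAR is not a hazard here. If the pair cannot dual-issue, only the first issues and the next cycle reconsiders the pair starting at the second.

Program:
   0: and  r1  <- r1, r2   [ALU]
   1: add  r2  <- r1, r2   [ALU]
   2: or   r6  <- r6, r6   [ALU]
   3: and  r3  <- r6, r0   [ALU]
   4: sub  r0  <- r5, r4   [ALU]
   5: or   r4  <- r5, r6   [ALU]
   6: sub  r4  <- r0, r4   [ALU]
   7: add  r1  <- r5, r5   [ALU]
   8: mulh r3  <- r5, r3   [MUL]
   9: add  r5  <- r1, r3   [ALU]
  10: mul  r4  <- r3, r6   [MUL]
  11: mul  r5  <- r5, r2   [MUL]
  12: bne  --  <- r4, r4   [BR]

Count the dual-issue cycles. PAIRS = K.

  cy0 -> i0 (and.ALU) RAW r1
  cy1 -> i1+i2 (add.ALU+or.ALU) 2-wide
  cy2 -> i3+i4 (and.ALU+sub.ALU) 2-wide
  cy3 -> i5 (or.ALU) RAW+WAW r4
  cy4 -> i6+i7 (sub.ALU+add.ALU) 2-wide
  cy5 -> i8 (mulh.MUL) RAW r3
  cy6 -> i9+i10 (add.ALU+mul.MUL) 2-wide
  cy7 -> i11 (mul.MUL) no-port MUL/BR
  cy8 -> i12 (bne.BR) tail

PAIRS = 4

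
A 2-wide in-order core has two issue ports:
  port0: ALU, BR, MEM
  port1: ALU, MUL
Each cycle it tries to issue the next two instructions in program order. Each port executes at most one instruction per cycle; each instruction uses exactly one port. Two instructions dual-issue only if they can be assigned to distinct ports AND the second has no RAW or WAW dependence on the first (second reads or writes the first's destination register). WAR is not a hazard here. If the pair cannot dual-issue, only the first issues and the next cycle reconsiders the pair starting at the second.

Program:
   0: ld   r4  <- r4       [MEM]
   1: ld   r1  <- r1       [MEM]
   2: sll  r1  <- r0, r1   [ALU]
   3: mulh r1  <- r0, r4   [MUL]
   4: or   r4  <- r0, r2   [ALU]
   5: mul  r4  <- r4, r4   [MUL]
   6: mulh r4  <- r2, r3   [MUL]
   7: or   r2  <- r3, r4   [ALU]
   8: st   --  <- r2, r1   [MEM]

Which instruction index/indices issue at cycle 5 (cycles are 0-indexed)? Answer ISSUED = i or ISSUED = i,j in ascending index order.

t=0 i0:ld.MEM ; no-port MEM/MEM
t=1 i1:ld.MEM ; RAW+WAW r1
t=2 i2:sll.ALU ; WAW r1
t=3 i3/i4:mulh.MUL+or.ALU ; pair
t=4 i5:mul.MUL ; no-port MUL/MUL
t=5 i6:mulh.MUL ; RAW r4
t=6 i7:or.ALU ; RAW r2
t=7 i8:st.MEM ; tail

ISSUED = 6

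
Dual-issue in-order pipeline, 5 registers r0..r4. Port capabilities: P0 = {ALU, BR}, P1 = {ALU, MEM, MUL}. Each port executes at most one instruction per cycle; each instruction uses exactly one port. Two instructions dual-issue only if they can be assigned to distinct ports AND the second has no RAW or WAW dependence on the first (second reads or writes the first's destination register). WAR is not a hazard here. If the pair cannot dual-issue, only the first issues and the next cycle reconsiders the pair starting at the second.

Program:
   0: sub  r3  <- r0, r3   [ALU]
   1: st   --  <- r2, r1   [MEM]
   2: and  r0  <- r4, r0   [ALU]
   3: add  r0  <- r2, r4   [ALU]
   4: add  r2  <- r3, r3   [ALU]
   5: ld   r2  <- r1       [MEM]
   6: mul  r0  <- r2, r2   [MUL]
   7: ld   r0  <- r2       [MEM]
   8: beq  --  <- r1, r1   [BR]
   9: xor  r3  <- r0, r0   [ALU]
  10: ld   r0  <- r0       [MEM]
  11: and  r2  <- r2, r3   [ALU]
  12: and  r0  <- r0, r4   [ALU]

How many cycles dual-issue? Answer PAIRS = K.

PAIRS = 5

  cy0 -> i0+i1 (sub.ALU;st.MEM) pair
  cy1 -> i2 (and.ALU) WAW r0
  cy2 -> i3+i4 (add.ALU;add.ALU) pair
  cy3 -> i5 (ld.MEM) no-port MEM/MUL
  cy4 -> i6 (mul.MUL) no-port MUL/MEM
  cy5 -> i7+i8 (ld.MEM;beq.BR) pair
  cy6 -> i9+i10 (xor.ALU;ld.MEM) pair
  cy7 -> i11+i12 (and.ALU;and.ALU) pair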